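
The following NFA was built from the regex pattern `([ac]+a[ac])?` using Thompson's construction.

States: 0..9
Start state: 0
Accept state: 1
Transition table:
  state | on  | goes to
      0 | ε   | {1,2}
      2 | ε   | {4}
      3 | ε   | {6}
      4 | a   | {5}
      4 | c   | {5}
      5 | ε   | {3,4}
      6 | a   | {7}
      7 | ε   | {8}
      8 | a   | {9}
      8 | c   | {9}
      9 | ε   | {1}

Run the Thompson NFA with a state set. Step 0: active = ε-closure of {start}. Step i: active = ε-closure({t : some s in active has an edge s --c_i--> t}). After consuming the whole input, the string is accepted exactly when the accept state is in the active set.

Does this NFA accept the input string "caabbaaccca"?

Answer: REJECT

Steps:
S₀ = ε-closure({0}) = {0,1,2,4}
'c' @ 1: {3,4,5,6}
'a' @ 2: {3,4,5,6,7,8}
'a' @ 3: {1,3,4,5,6,7,8,9}  ✓accept
'b' @ 4: {}  — no active states
rest 'baaccca' ignored (set empty)
final: {}; accept 1 not in set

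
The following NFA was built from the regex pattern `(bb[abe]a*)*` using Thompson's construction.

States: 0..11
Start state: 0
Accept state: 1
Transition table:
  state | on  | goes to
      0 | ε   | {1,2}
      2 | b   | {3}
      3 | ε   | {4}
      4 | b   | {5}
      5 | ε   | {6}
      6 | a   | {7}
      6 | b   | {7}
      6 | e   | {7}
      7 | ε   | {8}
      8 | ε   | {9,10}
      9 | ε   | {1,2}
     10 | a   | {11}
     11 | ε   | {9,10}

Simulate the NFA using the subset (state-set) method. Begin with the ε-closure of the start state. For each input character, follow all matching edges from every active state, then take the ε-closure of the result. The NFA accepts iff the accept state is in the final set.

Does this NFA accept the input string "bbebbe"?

start: ε-closure({0}) = {0,1,2}
'b' @ 1: {3,4}
'b' @ 2: {5,6}
'e' @ 3: {1,2,7,8,9,10}  [accepting]
'b' @ 4: {3,4}
'b' @ 5: {5,6}
'e' @ 6: {1,2,7,8,9,10}  [accepting]
after full input: {1,2,7,8,9,10}  (accept=1 in)

Answer: ACCEPT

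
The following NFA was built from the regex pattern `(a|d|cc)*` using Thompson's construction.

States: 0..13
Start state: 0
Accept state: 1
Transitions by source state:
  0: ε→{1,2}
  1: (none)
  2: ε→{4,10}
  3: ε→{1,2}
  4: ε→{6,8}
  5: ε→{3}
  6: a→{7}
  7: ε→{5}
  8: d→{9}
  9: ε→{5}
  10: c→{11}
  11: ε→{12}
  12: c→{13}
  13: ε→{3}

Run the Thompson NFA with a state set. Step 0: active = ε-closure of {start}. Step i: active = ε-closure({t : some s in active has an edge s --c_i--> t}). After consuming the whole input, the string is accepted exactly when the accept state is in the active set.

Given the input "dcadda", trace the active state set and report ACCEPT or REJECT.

Answer: REJECT

Steps:
S₀ = ε-closure({0}) = {0,1,2,4,6,8,10}
'd' @ 1: {1,2,3,4,5,6,8,9,10}  (accept∈set)
'c' @ 2: {11,12}
'a' @ 3: {}  — no active states
rest 'dda' ignored (set empty)
after full input: {}  (accept=1 not in)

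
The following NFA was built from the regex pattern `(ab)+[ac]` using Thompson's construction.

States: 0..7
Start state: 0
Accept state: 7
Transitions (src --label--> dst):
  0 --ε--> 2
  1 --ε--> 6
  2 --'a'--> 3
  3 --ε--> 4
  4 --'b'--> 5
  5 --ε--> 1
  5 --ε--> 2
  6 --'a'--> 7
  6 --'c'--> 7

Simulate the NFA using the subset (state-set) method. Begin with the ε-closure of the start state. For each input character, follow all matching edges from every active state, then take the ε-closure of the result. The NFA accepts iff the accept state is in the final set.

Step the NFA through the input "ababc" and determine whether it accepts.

S₀ = ε-closure({0}) = {0,2}
'a' @ 1: {3,4}
'b' @ 2: {1,2,5,6}
'a' @ 3: {3,4,7}  [accepting]
'b' @ 4: {1,2,5,6}
'c' @ 5: {7}  [accepting]
final: {7}; accept 7 in set

Answer: ACCEPT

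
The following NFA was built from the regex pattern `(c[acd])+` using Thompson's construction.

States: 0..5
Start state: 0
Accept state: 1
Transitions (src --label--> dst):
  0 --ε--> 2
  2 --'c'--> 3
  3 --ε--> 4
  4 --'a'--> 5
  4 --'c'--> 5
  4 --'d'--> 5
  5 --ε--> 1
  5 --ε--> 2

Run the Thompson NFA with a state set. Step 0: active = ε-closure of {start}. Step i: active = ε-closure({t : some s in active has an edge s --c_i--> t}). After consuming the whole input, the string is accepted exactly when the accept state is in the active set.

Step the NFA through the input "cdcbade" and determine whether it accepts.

initial (ε-close {0}): {0,2}
'c' @ 1: {3,4}
'd' @ 2: {1,2,5}  ✓accept
'c' @ 3: {3,4}
'b' @ 4: {}  — no active states
rest 'ade' ignored (set empty)
end set {} — state 1 not in

Answer: REJECT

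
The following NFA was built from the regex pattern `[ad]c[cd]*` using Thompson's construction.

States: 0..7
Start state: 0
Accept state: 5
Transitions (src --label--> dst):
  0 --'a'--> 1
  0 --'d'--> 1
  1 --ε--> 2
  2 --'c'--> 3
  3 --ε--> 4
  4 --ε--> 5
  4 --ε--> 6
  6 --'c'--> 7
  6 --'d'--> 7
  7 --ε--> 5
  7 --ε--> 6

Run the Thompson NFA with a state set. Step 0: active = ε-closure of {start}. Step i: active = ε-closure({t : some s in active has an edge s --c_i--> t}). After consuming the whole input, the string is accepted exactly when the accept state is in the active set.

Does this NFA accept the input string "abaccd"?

Answer: REJECT

Steps:
start: ε-closure({0}) = {0}
'a' @ 1: {1,2}
'b' @ 2: {}  — dead — no transitions
rest 'accd' ignored (set empty)
final: {}; accept 5 not in set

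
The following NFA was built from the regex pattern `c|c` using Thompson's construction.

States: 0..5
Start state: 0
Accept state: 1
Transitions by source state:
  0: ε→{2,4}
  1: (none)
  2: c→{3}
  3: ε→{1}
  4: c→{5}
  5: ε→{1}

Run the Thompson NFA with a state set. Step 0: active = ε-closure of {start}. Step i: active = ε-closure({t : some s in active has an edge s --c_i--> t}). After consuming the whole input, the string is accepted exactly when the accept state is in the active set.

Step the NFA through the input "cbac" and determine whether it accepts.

Answer: REJECT

Trace:
S₀ = ε-closure({0}) = {0,2,4}
'c' @ 1: {1,3,5}  [accepting]
'b' @ 2: {}  — state set empty
rest 'ac' ignored (set empty)
end set {} — state 1 not in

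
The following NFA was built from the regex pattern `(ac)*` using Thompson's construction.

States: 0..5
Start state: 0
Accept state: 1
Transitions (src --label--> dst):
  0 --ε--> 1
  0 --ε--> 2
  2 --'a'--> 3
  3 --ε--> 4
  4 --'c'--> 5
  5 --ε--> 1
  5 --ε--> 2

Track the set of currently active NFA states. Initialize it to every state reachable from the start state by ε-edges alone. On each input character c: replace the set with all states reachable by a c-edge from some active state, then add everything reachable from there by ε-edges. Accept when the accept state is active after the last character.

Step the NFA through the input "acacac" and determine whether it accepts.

initial (ε-close {0}): {0,1,2}
'a' @ 1: {3,4}
'c' @ 2: {1,2,5}  [accepting]
'a' @ 3: {3,4}
'c' @ 4: {1,2,5}  [accepting]
'a' @ 5: {3,4}
'c' @ 6: {1,2,5}  [accepting]
end set {1,2,5} — state 1 in

Answer: ACCEPT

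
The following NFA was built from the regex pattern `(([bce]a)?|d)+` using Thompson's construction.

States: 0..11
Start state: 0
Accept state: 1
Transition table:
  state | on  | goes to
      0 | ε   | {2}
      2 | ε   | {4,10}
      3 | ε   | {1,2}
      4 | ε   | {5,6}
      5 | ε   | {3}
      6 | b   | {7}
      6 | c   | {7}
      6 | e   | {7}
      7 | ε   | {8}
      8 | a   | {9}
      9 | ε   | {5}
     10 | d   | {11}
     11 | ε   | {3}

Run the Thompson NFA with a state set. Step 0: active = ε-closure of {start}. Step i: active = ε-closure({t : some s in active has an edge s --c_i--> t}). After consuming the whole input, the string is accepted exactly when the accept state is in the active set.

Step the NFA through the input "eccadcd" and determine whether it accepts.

start: ε-closure({0}) = {0,1,2,3,4,5,6,10}
'e' @ 1: {7,8}
'c' @ 2: {}  — state set empty
rest 'cadcd' ignored (set empty)
end set {} — state 1 not in

Answer: REJECT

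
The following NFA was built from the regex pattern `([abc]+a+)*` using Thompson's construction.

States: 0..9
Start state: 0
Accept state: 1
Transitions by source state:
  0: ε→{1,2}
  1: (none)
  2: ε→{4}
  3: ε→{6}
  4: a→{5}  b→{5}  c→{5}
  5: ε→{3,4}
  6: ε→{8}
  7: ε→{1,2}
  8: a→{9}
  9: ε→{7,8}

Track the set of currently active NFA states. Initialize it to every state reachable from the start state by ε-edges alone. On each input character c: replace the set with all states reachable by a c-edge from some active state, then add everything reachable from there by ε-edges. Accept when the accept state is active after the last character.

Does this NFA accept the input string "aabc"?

Answer: REJECT

Steps:
S₀ = ε-closure({0}) = {0,1,2,4}
'a' @ 1: {3,4,5,6,8}
'a' @ 2: {1,2,3,4,5,6,7,8,9}  [accepting]
'b' @ 3: {3,4,5,6,8}
'c' @ 4: {3,4,5,6,8}
end set {3,4,5,6,8} — state 1 not in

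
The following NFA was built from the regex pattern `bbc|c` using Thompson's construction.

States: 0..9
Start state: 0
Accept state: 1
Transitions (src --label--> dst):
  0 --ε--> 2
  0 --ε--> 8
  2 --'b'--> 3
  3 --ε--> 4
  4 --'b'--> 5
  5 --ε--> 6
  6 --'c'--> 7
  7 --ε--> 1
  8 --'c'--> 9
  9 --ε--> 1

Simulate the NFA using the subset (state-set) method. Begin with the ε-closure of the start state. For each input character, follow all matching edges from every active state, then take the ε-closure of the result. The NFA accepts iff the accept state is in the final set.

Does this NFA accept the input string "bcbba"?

start: ε-closure({0}) = {0,2,8}
'b' @ 1: {3,4}
'c' @ 2: {}  — dead — no transitions
rest 'bba' ignored (set empty)
after full input: {}  (accept=1 not in)

Answer: REJECT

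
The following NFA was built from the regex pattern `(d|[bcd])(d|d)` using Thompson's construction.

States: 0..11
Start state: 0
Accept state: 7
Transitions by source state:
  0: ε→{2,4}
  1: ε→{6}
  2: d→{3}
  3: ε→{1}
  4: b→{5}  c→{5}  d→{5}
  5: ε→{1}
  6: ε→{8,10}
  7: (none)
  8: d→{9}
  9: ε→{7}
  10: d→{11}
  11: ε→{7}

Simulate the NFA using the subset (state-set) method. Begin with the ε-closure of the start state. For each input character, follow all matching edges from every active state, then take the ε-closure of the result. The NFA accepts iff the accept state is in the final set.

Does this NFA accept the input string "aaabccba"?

Answer: REJECT

Derivation:
initial (ε-close {0}): {0,2,4}
'a' @ 1: {}  — dead — no transitions
rest 'aabccba' ignored (set empty)
end set {} — state 7 not in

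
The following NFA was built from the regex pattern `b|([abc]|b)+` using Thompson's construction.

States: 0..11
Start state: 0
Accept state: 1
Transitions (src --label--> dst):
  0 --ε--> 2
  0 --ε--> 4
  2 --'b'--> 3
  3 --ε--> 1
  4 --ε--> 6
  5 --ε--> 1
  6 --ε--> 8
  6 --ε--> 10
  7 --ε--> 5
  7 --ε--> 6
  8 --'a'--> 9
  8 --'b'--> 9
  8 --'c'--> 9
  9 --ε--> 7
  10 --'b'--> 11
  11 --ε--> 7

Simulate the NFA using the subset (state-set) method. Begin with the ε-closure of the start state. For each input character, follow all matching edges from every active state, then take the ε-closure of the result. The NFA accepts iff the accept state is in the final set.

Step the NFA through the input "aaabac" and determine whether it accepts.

Answer: ACCEPT

Trace:
S₀ = ε-closure({0}) = {0,2,4,6,8,10}
'a' @ 1: {1,5,6,7,8,9,10}  [accepting]
'a' @ 2: {1,5,6,7,8,9,10}  [accepting]
'a' @ 3: {1,5,6,7,8,9,10}  [accepting]
'b' @ 4: {1,5,6,7,8,9,10,11}  [accepting]
'a' @ 5: {1,5,6,7,8,9,10}  [accepting]
'c' @ 6: {1,5,6,7,8,9,10}  [accepting]
after full input: {1,5,6,7,8,9,10}  (accept=1 in)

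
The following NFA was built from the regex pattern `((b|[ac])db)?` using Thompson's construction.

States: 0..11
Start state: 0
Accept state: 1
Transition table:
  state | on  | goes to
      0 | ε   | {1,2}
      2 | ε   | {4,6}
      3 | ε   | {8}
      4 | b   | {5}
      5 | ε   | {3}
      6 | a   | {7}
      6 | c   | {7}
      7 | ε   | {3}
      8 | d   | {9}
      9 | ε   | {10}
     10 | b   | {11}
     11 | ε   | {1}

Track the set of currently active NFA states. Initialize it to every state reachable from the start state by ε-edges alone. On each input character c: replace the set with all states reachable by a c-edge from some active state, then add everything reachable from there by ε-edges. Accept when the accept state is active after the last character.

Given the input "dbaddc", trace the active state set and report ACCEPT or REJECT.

initial (ε-close {0}): {0,1,2,4,6}
'd' @ 1: {}  — state set empty
rest 'baddc' ignored (set empty)
final: {}; accept 1 not in set

Answer: REJECT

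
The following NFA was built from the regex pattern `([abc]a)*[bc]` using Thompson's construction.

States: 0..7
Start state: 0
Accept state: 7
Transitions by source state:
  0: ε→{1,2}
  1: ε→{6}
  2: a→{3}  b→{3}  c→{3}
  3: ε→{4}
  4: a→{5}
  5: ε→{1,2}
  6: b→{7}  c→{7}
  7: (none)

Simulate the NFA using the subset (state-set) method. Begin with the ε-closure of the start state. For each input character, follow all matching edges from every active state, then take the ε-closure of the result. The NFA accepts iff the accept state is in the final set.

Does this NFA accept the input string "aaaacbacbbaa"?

S₀ = ε-closure({0}) = {0,1,2,6}
'a' @ 1: {3,4}
'a' @ 2: {1,2,5,6}
'a' @ 3: {3,4}
'a' @ 4: {1,2,5,6}
'c' @ 5: {3,4,7}  ✓accept
'b' @ 6: {}  — dead — no transitions
rest 'acbbaa' ignored (set empty)
end set {} — state 7 not in

Answer: REJECT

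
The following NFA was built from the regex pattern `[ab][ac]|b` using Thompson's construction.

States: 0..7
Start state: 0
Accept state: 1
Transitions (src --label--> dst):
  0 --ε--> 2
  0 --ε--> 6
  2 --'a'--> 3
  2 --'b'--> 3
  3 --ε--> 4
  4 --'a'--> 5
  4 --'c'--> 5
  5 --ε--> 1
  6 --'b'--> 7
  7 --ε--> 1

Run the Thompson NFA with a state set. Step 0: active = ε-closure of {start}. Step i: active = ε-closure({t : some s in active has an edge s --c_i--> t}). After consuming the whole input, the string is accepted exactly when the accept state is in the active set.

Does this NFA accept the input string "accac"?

S₀ = ε-closure({0}) = {0,2,6}
'a' @ 1: {3,4}
'c' @ 2: {1,5}  ✓accept
'c' @ 3: {}  — state set empty
rest 'ac' ignored (set empty)
final: {}; accept 1 not in set

Answer: REJECT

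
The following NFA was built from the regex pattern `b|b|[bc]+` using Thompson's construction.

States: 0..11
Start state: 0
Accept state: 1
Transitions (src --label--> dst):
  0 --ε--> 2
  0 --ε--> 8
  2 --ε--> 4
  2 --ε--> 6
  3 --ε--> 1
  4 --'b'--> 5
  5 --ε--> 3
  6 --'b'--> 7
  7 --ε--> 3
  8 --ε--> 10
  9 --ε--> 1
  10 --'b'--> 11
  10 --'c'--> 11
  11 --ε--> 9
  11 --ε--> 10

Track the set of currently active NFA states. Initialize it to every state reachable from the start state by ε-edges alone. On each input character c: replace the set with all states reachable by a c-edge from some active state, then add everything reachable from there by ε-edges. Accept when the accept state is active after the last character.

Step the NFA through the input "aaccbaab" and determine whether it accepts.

Answer: REJECT

Steps:
S₀ = ε-closure({0}) = {0,2,4,6,8,10}
'a' @ 1: {}  — no active states
rest 'accbaab' ignored (set empty)
after full input: {}  (accept=1 not in)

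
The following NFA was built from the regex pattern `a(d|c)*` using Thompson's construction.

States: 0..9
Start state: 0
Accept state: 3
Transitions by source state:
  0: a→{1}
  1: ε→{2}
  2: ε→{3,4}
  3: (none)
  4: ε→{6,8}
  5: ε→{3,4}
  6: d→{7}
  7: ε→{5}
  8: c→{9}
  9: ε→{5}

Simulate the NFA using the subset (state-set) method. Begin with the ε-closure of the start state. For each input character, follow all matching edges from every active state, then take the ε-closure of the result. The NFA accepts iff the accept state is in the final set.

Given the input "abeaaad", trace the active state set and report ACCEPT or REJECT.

Answer: REJECT

Derivation:
initial (ε-close {0}): {0}
'a' @ 1: {1,2,3,4,6,8}  [accepting]
'b' @ 2: {}  — state set empty
rest 'eaaad' ignored (set empty)
final: {}; accept 3 not in set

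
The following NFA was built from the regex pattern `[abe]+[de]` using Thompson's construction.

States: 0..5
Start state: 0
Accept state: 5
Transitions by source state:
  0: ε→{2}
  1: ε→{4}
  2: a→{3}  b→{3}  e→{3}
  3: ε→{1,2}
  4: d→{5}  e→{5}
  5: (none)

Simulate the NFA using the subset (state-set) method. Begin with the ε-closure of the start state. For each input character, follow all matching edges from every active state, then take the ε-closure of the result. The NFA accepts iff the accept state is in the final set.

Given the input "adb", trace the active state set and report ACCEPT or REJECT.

initial (ε-close {0}): {0,2}
'a' @ 1: {1,2,3,4}
'd' @ 2: {5}  (accept∈set)
'b' @ 3: {}  — state set empty
end set {} — state 5 not in

Answer: REJECT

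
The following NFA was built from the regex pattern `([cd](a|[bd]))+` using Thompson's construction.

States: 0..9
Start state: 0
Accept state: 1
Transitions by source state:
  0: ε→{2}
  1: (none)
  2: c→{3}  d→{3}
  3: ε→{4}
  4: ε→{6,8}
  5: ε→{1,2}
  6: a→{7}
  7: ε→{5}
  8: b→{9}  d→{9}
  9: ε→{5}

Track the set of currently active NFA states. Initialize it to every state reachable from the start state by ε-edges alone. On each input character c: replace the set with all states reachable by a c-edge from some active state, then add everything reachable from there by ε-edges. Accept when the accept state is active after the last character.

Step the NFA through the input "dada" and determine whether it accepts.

start: ε-closure({0}) = {0,2}
'd' @ 1: {3,4,6,8}
'a' @ 2: {1,2,5,7}  [accepting]
'd' @ 3: {3,4,6,8}
'a' @ 4: {1,2,5,7}  [accepting]
end set {1,2,5,7} — state 1 in

Answer: ACCEPT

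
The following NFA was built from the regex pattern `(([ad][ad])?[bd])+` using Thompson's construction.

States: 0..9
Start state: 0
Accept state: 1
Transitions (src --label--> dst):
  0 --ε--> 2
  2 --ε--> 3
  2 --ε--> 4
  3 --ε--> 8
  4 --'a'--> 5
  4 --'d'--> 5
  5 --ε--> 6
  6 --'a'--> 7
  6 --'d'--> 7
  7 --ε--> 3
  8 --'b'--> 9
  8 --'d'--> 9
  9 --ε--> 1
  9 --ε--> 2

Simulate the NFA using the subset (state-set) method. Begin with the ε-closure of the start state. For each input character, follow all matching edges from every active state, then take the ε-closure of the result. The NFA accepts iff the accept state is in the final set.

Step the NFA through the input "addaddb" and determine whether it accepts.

Answer: ACCEPT

Derivation:
start: ε-closure({0}) = {0,2,3,4,8}
'a' @ 1: {5,6}
'd' @ 2: {3,7,8}
'd' @ 3: {1,2,3,4,8,9}  (accept∈set)
'a' @ 4: {5,6}
'd' @ 5: {3,7,8}
'd' @ 6: {1,2,3,4,8,9}  (accept∈set)
'b' @ 7: {1,2,3,4,8,9}  (accept∈set)
end set {1,2,3,4,8,9} — state 1 in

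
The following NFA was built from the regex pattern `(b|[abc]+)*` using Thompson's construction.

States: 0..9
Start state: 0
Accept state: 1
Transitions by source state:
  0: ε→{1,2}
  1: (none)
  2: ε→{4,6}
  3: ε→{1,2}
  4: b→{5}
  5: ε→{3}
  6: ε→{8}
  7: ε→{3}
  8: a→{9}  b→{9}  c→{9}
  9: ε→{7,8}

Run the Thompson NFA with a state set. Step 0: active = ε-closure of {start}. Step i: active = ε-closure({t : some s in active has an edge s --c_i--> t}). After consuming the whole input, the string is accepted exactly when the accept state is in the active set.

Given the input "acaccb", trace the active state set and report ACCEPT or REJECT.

Answer: ACCEPT

Derivation:
S₀ = ε-closure({0}) = {0,1,2,4,6,8}
'a' @ 1: {1,2,3,4,6,7,8,9}  ✓accept
'c' @ 2: {1,2,3,4,6,7,8,9}  ✓accept
'a' @ 3: {1,2,3,4,6,7,8,9}  ✓accept
'c' @ 4: {1,2,3,4,6,7,8,9}  ✓accept
'c' @ 5: {1,2,3,4,6,7,8,9}  ✓accept
'b' @ 6: {1,2,3,4,5,6,7,8,9}  ✓accept
after full input: {1,2,3,4,5,6,7,8,9}  (accept=1 in)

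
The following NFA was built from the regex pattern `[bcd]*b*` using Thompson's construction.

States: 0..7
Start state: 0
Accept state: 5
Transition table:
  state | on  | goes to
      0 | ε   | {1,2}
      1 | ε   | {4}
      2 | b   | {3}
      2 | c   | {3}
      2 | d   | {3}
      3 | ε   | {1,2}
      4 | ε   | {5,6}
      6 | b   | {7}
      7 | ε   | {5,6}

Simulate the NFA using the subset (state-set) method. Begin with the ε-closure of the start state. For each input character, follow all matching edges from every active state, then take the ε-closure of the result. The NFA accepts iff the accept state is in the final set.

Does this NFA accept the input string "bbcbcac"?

Answer: REJECT

Steps:
initial (ε-close {0}): {0,1,2,4,5,6}
'b' @ 1: {1,2,3,4,5,6,7}  (accept∈set)
'b' @ 2: {1,2,3,4,5,6,7}  (accept∈set)
'c' @ 3: {1,2,3,4,5,6}  (accept∈set)
'b' @ 4: {1,2,3,4,5,6,7}  (accept∈set)
'c' @ 5: {1,2,3,4,5,6}  (accept∈set)
'a' @ 6: {}  — dead — no transitions
rest 'c' ignored (set empty)
end set {} — state 5 not in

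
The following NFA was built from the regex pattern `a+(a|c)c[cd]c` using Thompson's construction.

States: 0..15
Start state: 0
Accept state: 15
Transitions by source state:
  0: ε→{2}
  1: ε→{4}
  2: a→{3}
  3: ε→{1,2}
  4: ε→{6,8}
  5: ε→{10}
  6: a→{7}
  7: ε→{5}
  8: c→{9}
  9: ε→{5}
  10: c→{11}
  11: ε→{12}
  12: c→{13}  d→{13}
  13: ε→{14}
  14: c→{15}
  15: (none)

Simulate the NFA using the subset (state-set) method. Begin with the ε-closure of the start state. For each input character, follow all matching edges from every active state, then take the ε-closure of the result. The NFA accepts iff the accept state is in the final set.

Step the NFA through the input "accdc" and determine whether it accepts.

Answer: ACCEPT

Trace:
start: ε-closure({0}) = {0,2}
'a' @ 1: {1,2,3,4,6,8}
'c' @ 2: {5,9,10}
'c' @ 3: {11,12}
'd' @ 4: {13,14}
'c' @ 5: {15}  (accept∈set)
after full input: {15}  (accept=15 in)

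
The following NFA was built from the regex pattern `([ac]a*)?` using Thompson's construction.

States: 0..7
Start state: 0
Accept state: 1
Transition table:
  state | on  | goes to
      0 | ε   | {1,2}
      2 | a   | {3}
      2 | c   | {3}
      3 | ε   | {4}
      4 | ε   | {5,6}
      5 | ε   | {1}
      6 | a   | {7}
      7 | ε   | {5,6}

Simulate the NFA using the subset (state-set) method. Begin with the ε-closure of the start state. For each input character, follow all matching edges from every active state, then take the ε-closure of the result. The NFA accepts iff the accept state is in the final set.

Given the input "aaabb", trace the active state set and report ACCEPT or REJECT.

Answer: REJECT

Derivation:
initial (ε-close {0}): {0,1,2}
'a' @ 1: {1,3,4,5,6}  (accept∈set)
'a' @ 2: {1,5,6,7}  (accept∈set)
'a' @ 3: {1,5,6,7}  (accept∈set)
'b' @ 4: {}  — state set empty
rest 'b' ignored (set empty)
final: {}; accept 1 not in set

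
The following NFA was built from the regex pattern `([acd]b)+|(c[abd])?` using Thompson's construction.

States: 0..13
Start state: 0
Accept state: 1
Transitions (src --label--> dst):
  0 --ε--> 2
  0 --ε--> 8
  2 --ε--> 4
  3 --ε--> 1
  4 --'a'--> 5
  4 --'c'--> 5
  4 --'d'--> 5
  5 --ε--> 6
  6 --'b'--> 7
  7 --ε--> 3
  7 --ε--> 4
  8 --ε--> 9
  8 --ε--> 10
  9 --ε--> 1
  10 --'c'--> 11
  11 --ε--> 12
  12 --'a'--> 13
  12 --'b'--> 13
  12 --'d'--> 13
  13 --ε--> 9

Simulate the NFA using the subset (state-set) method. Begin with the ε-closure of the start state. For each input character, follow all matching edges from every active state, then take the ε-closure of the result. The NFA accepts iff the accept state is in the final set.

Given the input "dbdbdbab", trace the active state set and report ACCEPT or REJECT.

Answer: ACCEPT

Derivation:
S₀ = ε-closure({0}) = {0,1,2,4,8,9,10}
'd' @ 1: {5,6}
'b' @ 2: {1,3,4,7}  [accepting]
'd' @ 3: {5,6}
'b' @ 4: {1,3,4,7}  [accepting]
'd' @ 5: {5,6}
'b' @ 6: {1,3,4,7}  [accepting]
'a' @ 7: {5,6}
'b' @ 8: {1,3,4,7}  [accepting]
final: {1,3,4,7}; accept 1 in set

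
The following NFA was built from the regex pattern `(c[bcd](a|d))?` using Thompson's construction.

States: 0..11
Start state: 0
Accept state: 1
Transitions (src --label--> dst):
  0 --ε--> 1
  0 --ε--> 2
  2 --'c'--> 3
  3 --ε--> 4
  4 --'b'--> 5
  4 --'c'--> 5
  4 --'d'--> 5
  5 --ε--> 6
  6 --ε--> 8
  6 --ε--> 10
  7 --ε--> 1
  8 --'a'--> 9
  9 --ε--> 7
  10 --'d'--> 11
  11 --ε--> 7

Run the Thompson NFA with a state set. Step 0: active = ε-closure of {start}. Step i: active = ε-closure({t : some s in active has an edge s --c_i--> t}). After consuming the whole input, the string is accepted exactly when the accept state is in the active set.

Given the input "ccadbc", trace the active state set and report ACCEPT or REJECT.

initial (ε-close {0}): {0,1,2}
'c' @ 1: {3,4}
'c' @ 2: {5,6,8,10}
'a' @ 3: {1,7,9}  (accept∈set)
'd' @ 4: {}  — dead — no transitions
rest 'bc' ignored (set empty)
final: {}; accept 1 not in set

Answer: REJECT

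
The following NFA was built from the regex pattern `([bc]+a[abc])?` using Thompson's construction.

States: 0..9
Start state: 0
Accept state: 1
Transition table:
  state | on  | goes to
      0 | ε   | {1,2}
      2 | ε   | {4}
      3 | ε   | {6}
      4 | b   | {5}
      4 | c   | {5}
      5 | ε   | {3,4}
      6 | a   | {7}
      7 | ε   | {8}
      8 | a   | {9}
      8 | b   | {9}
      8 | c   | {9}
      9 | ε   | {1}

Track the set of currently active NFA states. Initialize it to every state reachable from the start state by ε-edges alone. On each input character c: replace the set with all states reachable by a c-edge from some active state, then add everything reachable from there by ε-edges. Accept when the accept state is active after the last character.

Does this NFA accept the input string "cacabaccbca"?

Answer: REJECT

Steps:
start: ε-closure({0}) = {0,1,2,4}
'c' @ 1: {3,4,5,6}
'a' @ 2: {7,8}
'c' @ 3: {1,9}  [accepting]
'a' @ 4: {}  — no active states
rest 'baccbca' ignored (set empty)
after full input: {}  (accept=1 not in)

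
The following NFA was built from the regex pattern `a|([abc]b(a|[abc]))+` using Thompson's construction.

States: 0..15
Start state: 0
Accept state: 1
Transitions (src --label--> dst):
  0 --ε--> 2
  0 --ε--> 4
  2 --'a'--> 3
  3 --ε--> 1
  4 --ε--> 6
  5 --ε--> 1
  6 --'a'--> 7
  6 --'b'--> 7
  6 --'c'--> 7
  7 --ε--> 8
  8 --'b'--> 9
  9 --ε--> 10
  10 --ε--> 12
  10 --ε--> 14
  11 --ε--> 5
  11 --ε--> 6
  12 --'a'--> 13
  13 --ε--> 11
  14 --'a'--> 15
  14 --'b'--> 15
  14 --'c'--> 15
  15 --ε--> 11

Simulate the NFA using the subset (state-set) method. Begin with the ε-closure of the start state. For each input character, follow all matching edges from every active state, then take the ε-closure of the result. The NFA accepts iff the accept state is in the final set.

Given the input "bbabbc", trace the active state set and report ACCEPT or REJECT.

Answer: ACCEPT

Derivation:
start: ε-closure({0}) = {0,2,4,6}
'b' @ 1: {7,8}
'b' @ 2: {9,10,12,14}
'a' @ 3: {1,5,6,11,13,15}  ✓accept
'b' @ 4: {7,8}
'b' @ 5: {9,10,12,14}
'c' @ 6: {1,5,6,11,15}  ✓accept
end set {1,5,6,11,15} — state 1 in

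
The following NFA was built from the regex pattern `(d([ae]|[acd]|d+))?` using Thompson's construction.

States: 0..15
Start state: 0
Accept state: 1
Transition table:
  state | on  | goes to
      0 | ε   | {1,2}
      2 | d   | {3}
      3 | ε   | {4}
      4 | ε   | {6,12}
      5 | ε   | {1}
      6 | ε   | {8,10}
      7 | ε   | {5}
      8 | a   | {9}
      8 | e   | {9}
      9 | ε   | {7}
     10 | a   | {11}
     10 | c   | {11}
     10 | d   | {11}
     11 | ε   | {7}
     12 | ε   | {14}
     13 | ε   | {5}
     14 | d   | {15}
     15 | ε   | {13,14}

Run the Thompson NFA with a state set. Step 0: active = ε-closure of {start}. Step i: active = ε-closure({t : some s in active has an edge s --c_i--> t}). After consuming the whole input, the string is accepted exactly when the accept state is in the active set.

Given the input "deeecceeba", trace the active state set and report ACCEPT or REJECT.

S₀ = ε-closure({0}) = {0,1,2}
'd' @ 1: {3,4,6,8,10,12,14}
'e' @ 2: {1,5,7,9}  [accepting]
'e' @ 3: {}  — state set empty
rest 'ecceeba' ignored (set empty)
after full input: {}  (accept=1 not in)

Answer: REJECT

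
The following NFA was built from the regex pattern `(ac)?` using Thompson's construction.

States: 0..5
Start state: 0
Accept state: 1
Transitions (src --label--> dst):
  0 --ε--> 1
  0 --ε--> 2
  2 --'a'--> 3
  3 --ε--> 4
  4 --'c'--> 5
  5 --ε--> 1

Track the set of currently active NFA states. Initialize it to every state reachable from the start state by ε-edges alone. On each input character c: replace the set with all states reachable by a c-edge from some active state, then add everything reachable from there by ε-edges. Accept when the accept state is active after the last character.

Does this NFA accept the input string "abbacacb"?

Answer: REJECT

Derivation:
S₀ = ε-closure({0}) = {0,1,2}
'a' @ 1: {3,4}
'b' @ 2: {}  — dead — no transitions
rest 'bacacb' ignored (set empty)
end set {} — state 1 not in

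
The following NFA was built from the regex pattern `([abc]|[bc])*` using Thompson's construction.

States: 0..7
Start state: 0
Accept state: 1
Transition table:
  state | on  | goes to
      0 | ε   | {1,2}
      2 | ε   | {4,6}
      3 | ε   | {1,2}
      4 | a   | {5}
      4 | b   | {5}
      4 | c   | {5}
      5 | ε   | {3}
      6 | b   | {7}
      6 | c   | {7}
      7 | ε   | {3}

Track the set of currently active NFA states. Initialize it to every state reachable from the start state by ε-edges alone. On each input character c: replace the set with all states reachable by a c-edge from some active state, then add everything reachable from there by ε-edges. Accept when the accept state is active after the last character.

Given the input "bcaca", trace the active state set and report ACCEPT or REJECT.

Answer: ACCEPT

Trace:
initial (ε-close {0}): {0,1,2,4,6}
'b' @ 1: {1,2,3,4,5,6,7}  ✓accept
'c' @ 2: {1,2,3,4,5,6,7}  ✓accept
'a' @ 3: {1,2,3,4,5,6}  ✓accept
'c' @ 4: {1,2,3,4,5,6,7}  ✓accept
'a' @ 5: {1,2,3,4,5,6}  ✓accept
end set {1,2,3,4,5,6} — state 1 in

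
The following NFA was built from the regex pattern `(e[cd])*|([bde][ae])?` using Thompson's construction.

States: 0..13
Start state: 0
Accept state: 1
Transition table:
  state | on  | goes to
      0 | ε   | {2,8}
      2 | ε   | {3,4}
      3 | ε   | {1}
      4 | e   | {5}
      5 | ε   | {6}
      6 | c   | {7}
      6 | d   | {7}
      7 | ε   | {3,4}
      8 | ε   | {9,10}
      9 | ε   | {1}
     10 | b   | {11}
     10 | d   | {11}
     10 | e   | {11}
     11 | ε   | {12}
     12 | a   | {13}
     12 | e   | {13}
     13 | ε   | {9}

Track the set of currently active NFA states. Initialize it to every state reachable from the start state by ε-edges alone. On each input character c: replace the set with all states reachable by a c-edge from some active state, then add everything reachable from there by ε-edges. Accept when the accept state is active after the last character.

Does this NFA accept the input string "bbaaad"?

initial (ε-close {0}): {0,1,2,3,4,8,9,10}
'b' @ 1: {11,12}
'b' @ 2: {}  — no active states
rest 'aaad' ignored (set empty)
after full input: {}  (accept=1 not in)

Answer: REJECT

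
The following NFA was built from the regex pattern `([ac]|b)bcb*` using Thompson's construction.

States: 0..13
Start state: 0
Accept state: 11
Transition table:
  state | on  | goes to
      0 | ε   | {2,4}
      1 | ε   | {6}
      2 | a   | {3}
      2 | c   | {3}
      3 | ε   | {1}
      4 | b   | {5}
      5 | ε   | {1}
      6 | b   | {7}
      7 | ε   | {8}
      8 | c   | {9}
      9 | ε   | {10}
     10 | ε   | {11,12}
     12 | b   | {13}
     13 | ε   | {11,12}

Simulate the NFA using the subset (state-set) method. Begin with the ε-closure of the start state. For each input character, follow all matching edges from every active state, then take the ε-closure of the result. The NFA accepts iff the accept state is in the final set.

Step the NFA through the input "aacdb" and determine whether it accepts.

start: ε-closure({0}) = {0,2,4}
'a' @ 1: {1,3,6}
'a' @ 2: {}  — no active states
rest 'cdb' ignored (set empty)
final: {}; accept 11 not in set

Answer: REJECT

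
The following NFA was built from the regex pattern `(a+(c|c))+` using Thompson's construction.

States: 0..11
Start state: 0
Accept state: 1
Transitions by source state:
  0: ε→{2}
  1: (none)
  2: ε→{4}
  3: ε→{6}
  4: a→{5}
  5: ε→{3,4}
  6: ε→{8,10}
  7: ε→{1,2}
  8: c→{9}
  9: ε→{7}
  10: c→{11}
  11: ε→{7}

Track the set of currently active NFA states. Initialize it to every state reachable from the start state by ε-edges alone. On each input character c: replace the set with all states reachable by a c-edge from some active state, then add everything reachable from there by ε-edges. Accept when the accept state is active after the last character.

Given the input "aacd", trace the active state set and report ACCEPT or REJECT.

Answer: REJECT

Derivation:
S₀ = ε-closure({0}) = {0,2,4}
'a' @ 1: {3,4,5,6,8,10}
'a' @ 2: {3,4,5,6,8,10}
'c' @ 3: {1,2,4,7,9,11}  (accept∈set)
'd' @ 4: {}  — dead — no transitions
end set {} — state 1 not in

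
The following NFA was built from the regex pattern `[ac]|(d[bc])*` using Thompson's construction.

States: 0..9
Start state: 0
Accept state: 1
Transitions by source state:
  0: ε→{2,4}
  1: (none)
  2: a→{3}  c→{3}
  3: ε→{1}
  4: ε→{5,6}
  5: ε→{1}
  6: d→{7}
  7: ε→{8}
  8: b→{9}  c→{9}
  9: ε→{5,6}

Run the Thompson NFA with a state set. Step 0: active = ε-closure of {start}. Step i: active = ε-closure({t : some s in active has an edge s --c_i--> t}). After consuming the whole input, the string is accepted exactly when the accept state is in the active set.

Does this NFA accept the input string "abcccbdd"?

Answer: REJECT

Steps:
initial (ε-close {0}): {0,1,2,4,5,6}
'a' @ 1: {1,3}  [accepting]
'b' @ 2: {}  — state set empty
rest 'cccbdd' ignored (set empty)
final: {}; accept 1 not in set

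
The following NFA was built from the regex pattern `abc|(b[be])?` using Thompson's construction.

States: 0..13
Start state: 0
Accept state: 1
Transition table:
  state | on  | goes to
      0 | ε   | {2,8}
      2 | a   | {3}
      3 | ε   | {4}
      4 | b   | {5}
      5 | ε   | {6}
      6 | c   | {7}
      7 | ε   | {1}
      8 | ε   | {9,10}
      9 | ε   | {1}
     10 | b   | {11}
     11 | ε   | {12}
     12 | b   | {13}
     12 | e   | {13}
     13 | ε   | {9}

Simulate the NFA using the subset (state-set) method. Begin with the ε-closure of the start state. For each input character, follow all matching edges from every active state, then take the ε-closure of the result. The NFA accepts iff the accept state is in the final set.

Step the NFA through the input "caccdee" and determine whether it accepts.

initial (ε-close {0}): {0,1,2,8,9,10}
'c' @ 1: {}  — dead — no transitions
rest 'accdee' ignored (set empty)
final: {}; accept 1 not in set

Answer: REJECT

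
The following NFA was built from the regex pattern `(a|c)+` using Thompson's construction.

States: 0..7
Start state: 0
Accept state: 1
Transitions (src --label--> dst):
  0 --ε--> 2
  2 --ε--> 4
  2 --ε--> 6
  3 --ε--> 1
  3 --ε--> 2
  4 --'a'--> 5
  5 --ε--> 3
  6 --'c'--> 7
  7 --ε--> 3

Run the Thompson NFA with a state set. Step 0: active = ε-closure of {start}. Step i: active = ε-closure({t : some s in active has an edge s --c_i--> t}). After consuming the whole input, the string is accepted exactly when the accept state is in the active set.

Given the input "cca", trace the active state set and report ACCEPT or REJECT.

Answer: ACCEPT

Derivation:
initial (ε-close {0}): {0,2,4,6}
'c' @ 1: {1,2,3,4,6,7}  [accepting]
'c' @ 2: {1,2,3,4,6,7}  [accepting]
'a' @ 3: {1,2,3,4,5,6}  [accepting]
end set {1,2,3,4,5,6} — state 1 in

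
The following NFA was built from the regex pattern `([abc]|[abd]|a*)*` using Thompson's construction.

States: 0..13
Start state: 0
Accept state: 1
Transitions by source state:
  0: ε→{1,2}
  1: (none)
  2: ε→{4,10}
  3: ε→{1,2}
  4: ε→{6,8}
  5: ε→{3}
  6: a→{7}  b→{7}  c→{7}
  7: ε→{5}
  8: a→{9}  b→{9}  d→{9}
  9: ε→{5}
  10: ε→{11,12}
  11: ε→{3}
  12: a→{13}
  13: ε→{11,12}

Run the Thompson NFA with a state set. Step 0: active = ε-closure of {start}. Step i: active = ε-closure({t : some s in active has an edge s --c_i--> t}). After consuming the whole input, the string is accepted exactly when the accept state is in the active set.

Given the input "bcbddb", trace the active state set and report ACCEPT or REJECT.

Answer: ACCEPT

Derivation:
initial (ε-close {0}): {0,1,2,3,4,6,8,10,11,12}
'b' @ 1: {1,2,3,4,5,6,7,8,9,10,11,12}  (accept∈set)
'c' @ 2: {1,2,3,4,5,6,7,8,10,11,12}  (accept∈set)
'b' @ 3: {1,2,3,4,5,6,7,8,9,10,11,12}  (accept∈set)
'd' @ 4: {1,2,3,4,5,6,8,9,10,11,12}  (accept∈set)
'd' @ 5: {1,2,3,4,5,6,8,9,10,11,12}  (accept∈set)
'b' @ 6: {1,2,3,4,5,6,7,8,9,10,11,12}  (accept∈set)
after full input: {1,2,3,4,5,6,7,8,9,10,11,12}  (accept=1 in)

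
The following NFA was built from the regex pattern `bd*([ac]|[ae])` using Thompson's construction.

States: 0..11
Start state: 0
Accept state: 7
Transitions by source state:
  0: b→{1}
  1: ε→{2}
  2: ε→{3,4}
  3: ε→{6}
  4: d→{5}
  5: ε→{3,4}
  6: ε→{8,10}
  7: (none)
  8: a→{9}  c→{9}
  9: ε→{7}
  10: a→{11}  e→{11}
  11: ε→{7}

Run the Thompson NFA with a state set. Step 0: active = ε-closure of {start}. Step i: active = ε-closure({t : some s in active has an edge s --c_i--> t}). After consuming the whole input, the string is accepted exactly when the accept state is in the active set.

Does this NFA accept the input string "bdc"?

initial (ε-close {0}): {0}
'b' @ 1: {1,2,3,4,6,8,10}
'd' @ 2: {3,4,5,6,8,10}
'c' @ 3: {7,9}  ✓accept
end set {7,9} — state 7 in

Answer: ACCEPT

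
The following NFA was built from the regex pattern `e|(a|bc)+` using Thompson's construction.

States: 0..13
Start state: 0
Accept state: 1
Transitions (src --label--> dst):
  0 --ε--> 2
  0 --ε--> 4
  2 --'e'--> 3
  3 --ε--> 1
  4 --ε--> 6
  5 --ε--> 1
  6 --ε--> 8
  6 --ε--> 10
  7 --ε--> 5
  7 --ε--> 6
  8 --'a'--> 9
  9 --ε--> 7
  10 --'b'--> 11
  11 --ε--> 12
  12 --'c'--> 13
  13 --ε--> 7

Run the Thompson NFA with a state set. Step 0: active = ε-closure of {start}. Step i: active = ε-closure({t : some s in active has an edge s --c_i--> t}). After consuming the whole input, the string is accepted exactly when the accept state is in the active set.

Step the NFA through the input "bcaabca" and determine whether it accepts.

Answer: ACCEPT

Trace:
start: ε-closure({0}) = {0,2,4,6,8,10}
'b' @ 1: {11,12}
'c' @ 2: {1,5,6,7,8,10,13}  (accept∈set)
'a' @ 3: {1,5,6,7,8,9,10}  (accept∈set)
'a' @ 4: {1,5,6,7,8,9,10}  (accept∈set)
'b' @ 5: {11,12}
'c' @ 6: {1,5,6,7,8,10,13}  (accept∈set)
'a' @ 7: {1,5,6,7,8,9,10}  (accept∈set)
after full input: {1,5,6,7,8,9,10}  (accept=1 in)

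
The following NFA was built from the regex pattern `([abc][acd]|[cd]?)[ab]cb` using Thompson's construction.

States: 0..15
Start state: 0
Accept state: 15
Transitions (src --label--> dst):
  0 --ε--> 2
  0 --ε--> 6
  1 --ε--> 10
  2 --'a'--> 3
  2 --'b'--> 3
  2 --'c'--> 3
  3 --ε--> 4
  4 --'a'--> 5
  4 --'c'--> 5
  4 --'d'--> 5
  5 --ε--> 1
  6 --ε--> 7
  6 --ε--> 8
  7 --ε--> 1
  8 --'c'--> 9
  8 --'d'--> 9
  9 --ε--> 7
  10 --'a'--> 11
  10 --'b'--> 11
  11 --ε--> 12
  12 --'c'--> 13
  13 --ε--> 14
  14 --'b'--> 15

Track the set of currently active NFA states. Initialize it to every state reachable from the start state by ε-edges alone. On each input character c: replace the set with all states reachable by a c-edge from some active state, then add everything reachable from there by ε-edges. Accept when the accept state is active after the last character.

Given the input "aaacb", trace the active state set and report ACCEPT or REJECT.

S₀ = ε-closure({0}) = {0,1,2,6,7,8,10}
'a' @ 1: {3,4,11,12}
'a' @ 2: {1,5,10}
'a' @ 3: {11,12}
'c' @ 4: {13,14}
'b' @ 5: {15}  [accepting]
final: {15}; accept 15 in set

Answer: ACCEPT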